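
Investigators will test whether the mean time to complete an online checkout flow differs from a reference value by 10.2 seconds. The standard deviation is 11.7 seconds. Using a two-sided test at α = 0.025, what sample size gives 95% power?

For a one-sample z-test, n = ((z_{α/2} + z_β)·σ/δ)².
z_{α/2} = 2.241 (two-sided α = 0.025); z_β = 1.645 (power 95% → β = 0.05).
n = (3.886 × 11.7 / 10.2)² = 19.87
Round up: n = 20.

20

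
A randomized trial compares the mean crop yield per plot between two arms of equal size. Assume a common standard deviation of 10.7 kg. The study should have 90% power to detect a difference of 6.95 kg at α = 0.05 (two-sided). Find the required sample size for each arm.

50 per group

For two equal groups, n per group = 2·((z_{α/2} + z_β)·σ/δ)².
z_{α/2} = 1.960; z_β = 1.282 (power 90%).
n = 2 × (3.242 × 10.7 / 6.95)² = 2 × 24.91 = 49.82
Round up: n = 50 per group.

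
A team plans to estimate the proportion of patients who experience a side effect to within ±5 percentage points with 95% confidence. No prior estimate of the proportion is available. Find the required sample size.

385

For a proportion with margin E = 0.05 at 95% confidence, z = 1.960.
With no prior estimate, use p = 0.5, which maximizes p(1−p) at 0.25.
n = 0.25 × (z/E)² = 0.25 × (1.960/0.05)² = 384.16
Round up: n = 385.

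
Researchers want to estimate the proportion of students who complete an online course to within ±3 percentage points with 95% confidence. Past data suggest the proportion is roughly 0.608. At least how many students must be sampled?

1018

For a proportion with margin E = 0.03 at 95% confidence, z = 1.960.
n = p̂(1−p̂)(z/E)² = 0.608 × 0.392 × (1.960/0.03)² = 1017.32
Round up: n = 1018.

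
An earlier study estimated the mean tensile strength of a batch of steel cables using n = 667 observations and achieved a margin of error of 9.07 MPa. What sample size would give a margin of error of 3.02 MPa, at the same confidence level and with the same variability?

6017

Margin of error scales as 1/√n, so n₂ = n₁·(E₁/E₂)².
n₂ = 667 × (9.07/3.02)² = 667 × 9.02 = 6016.34
Round up: n₂ = 6017.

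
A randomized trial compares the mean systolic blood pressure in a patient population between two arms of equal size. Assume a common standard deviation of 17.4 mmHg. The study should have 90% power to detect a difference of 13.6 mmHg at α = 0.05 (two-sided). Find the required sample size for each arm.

For two equal groups, n per group = 2·((z_{α/2} + z_β)·σ/δ)².
z_{α/2} = 1.960; z_β = 1.282 (power 90%).
n = 2 × (3.242 × 17.4 / 13.6)² = 2 × 17.20 = 34.40
Round up: n = 35 per group.

35 per group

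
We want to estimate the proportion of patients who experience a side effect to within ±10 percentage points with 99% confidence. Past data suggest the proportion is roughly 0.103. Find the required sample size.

For a proportion with margin E = 0.1 at 99% confidence, z = 2.576.
n = p̂(1−p̂)(z/E)² = 0.103 × 0.897 × (2.576/0.1)² = 61.31
Round up: n = 62.

62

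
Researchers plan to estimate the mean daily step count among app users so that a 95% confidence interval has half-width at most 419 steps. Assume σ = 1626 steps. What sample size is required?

58

For a mean, the margin of error is E = z·σ/√n, so n = (zσ/E)².
At 95% confidence, z = 1.960.
n = (1.960 × 1626 / 419)² = 57.85
Round up: n = 58.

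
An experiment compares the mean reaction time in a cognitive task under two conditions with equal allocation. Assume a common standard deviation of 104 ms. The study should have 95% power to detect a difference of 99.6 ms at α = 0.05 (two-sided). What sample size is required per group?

29 per group

For two equal groups, n per group = 2·((z_{α/2} + z_β)·σ/δ)².
z_{α/2} = 1.960; z_β = 1.645 (power 95%).
n = 2 × (3.605 × 104 / 99.6)² = 2 × 14.17 = 28.34
Round up: n = 29 per group.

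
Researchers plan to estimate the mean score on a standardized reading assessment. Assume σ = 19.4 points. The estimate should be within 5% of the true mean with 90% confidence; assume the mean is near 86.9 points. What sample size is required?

For a mean, the margin of error is E = z·σ/√n, so n = (zσ/E)².
At 90% confidence, z = 1.645.
E = 5% of 86.9 = 4.345 points.
n = (1.645 × 19.4 / 4.345)² = 53.95
Round up: n = 54.

54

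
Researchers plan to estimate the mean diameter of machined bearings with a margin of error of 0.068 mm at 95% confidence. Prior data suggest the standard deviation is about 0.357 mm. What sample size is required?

For a mean, the margin of error is E = z·σ/√n, so n = (zσ/E)².
At 95% confidence, z = 1.960.
n = (1.960 × 0.357 / 0.068)² = 105.88
Round up: n = 106.

106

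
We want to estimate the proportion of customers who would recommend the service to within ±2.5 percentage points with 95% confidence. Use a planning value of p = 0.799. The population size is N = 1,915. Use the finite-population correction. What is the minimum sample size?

652

For a proportion with margin E = 0.025 at 95% confidence, z = 1.960.
n = p̂(1−p̂)(z/E)² = 0.799 × 0.201 × (1.960/0.025)² = 987.13 — call this n₀.
Finite-population correction with N = 1,915: n = n₀ / (1 + (n₀−1)/N) = 987.13 / 1.515 = 651.57
Round up: n = 652.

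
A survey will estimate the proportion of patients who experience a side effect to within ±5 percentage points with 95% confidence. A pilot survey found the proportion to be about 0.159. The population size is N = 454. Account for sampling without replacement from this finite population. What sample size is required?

For a proportion with margin E = 0.05 at 95% confidence, z = 1.960.
n = p̂(1−p̂)(z/E)² = 0.159 × 0.841 × (1.960/0.05)² = 205.48 — call this n₀.
Finite-population correction with N = 454: n = n₀ / (1 + (n₀−1)/N) = 205.48 / 1.45 = 141.71
Round up: n = 142.

n = 142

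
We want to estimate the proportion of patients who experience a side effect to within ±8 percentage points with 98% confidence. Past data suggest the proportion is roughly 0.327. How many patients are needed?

For a proportion with margin E = 0.08 at 98% confidence, z = 2.326.
n = p̂(1−p̂)(z/E)² = 0.327 × 0.673 × (2.326/0.08)² = 186.04
Round up: n = 187.

n = 187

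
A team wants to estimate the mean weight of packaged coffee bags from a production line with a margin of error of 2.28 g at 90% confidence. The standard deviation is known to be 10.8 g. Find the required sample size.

For a mean, the margin of error is E = z·σ/√n, so n = (zσ/E)².
At 90% confidence, z = 1.645.
n = (1.645 × 10.8 / 2.28)² = 60.72
Round up: n = 61.

61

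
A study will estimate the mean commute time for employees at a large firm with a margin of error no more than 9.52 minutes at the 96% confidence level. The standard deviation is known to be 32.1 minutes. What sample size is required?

For a mean, the margin of error is E = z·σ/√n, so n = (zσ/E)².
At 96% confidence, z = 2.054.
n = (2.054 × 32.1 / 9.52)² = 47.97
Round up: n = 48.

n = 48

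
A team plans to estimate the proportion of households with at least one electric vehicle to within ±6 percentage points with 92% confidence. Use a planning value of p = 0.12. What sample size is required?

90

For a proportion with margin E = 0.06 at 92% confidence, z = 1.751.
n = p̂(1−p̂)(z/E)² = 0.12 × 0.88 × (1.751/0.06)² = 89.94
Round up: n = 90.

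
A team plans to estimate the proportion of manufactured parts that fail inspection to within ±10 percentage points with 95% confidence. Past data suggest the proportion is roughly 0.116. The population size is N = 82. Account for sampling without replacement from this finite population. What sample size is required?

For a proportion with margin E = 0.1 at 95% confidence, z = 1.960.
n = p̂(1−p̂)(z/E)² = 0.116 × 0.884 × (1.960/0.1)² = 39.39 — call this n₀.
Finite-population correction with N = 82: n = n₀ / (1 + (n₀−1)/N) = 39.39 / 1.468 = 26.83
Round up: n = 27.

n = 27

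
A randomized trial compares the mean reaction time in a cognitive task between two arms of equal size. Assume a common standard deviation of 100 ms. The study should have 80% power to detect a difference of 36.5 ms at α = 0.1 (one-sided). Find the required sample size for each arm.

68 per group

For two equal groups, n per group = 2·((z_α + z_β)·σ/δ)².
z_α = 1.282; z_β = 0.842 (power 80%).
n = 2 × (2.124 × 100 / 36.5)² = 2 × 33.86 = 67.72
Round up: n = 68 per group.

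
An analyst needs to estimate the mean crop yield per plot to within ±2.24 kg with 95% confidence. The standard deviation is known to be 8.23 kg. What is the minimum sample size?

52

For a mean, the margin of error is E = z·σ/√n, so n = (zσ/E)².
At 95% confidence, z = 1.960.
n = (1.960 × 8.23 / 2.24)² = 51.86
Round up: n = 52.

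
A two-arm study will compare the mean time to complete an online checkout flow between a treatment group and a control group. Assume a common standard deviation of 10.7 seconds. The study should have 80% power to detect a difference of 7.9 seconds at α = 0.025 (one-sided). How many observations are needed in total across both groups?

58 total

For two equal groups, n per group = 2·((z_α + z_β)·σ/δ)².
z_α = 1.960; z_β = 0.842 (power 80%).
n = 2 × (2.802 × 10.7 / 7.9)² = 2 × 14.40 = 28.80
Round up: n = 29 per group.
Total across both groups: 2 × 29 = 58.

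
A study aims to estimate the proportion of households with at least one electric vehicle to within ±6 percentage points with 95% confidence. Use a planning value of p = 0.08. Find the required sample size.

For a proportion with margin E = 0.06 at 95% confidence, z = 1.960.
n = p̂(1−p̂)(z/E)² = 0.08 × 0.92 × (1.960/0.06)² = 78.54
Round up: n = 79.

79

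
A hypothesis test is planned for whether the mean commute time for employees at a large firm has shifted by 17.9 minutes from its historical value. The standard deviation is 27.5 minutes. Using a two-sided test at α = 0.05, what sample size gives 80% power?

n = 19

For a one-sample z-test, n = ((z_{α/2} + z_β)·σ/δ)².
z_{α/2} = 1.960 (two-sided α = 0.05); z_β = 0.842 (power 80% → β = 0.2).
n = (2.802 × 27.5 / 17.9)² = 18.53
Round up: n = 19.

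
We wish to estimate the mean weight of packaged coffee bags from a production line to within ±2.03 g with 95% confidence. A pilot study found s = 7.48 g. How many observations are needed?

For a mean, the margin of error is E = z·σ/√n, so n = (zσ/E)².
At 95% confidence, z = 1.960.
n = (1.960 × 7.48 / 2.03)² = 52.16
Round up: n = 53.

53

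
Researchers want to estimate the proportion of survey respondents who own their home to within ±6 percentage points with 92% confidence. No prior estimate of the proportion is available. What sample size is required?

n = 213

For a proportion with margin E = 0.06 at 92% confidence, z = 1.751.
With no prior estimate, use p = 0.5, which maximizes p(1−p) at 0.25.
n = 0.25 × (z/E)² = 0.25 × (1.751/0.06)² = 212.92
Round up: n = 213.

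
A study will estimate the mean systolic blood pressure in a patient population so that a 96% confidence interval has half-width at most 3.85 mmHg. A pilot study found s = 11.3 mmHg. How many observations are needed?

37

For a mean, the margin of error is E = z·σ/√n, so n = (zσ/E)².
At 96% confidence, z = 2.054.
n = (2.054 × 11.3 / 3.85)² = 36.34
Round up: n = 37.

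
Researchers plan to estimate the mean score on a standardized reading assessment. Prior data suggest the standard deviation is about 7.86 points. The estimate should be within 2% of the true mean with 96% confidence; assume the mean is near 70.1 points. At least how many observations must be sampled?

133

For a mean, the margin of error is E = z·σ/√n, so n = (zσ/E)².
At 96% confidence, z = 2.054.
E = 2% of 70.1 = 1.402 points.
n = (2.054 × 7.86 / 1.402)² = 132.60
Round up: n = 133.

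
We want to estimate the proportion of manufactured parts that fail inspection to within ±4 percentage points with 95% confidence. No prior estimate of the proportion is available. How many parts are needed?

For a proportion with margin E = 0.04 at 95% confidence, z = 1.960.
With no prior estimate, use p = 0.5, which maximizes p(1−p) at 0.25.
n = 0.25 × (z/E)² = 0.25 × (1.960/0.04)² = 600.25
Round up: n = 601.

601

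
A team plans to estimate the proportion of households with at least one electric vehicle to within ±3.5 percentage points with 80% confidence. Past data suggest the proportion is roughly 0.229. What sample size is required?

For a proportion with margin E = 0.035 at 80% confidence, z = 1.282.
n = p̂(1−p̂)(z/E)² = 0.229 × 0.771 × (1.282/0.035)² = 236.88
Round up: n = 237.

n = 237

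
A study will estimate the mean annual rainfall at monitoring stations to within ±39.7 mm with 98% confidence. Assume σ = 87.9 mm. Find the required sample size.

For a mean, the margin of error is E = z·σ/√n, so n = (zσ/E)².
At 98% confidence, z = 2.326.
n = (2.326 × 87.9 / 39.7)² = 26.52
Round up: n = 27.

27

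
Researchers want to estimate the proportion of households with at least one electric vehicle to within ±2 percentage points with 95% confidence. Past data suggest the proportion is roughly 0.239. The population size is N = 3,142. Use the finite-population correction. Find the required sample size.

For a proportion with margin E = 0.02 at 95% confidence, z = 1.960.
n = p̂(1−p̂)(z/E)² = 0.239 × 0.761 × (1.960/0.02)² = 1746.77 — call this n₀.
Finite-population correction with N = 3,142: n = n₀ / (1 + (n₀−1)/N) = 1746.77 / 1.556 = 1122.60
Round up: n = 1123.

1123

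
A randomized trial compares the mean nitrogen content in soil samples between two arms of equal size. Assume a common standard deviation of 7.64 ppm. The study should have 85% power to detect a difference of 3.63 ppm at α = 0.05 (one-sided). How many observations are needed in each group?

64 per group

For two equal groups, n per group = 2·((z_α + z_β)·σ/δ)².
z_α = 1.645; z_β = 1.036 (power 85%).
n = 2 × (2.681 × 7.64 / 3.63)² = 2 × 31.84 = 63.68
Round up: n = 64 per group.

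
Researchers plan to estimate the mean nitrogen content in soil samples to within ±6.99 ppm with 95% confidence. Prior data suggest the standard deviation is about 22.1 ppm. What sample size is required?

For a mean, the margin of error is E = z·σ/√n, so n = (zσ/E)².
At 95% confidence, z = 1.960.
n = (1.960 × 22.1 / 6.99)² = 38.40
Round up: n = 39.

39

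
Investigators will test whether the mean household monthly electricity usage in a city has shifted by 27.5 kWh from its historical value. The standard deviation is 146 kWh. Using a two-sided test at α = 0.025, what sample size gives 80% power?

For a one-sample z-test, n = ((z_{α/2} + z_β)·σ/δ)².
z_{α/2} = 2.241 (two-sided α = 0.025); z_β = 0.842 (power 80% → β = 0.2).
n = (3.083 × 146 / 27.5)² = 267.91
Round up: n = 268.

n = 268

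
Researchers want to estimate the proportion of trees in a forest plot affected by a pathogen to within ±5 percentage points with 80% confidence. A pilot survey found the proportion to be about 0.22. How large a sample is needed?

113

For a proportion with margin E = 0.05 at 80% confidence, z = 1.282.
n = p̂(1−p̂)(z/E)² = 0.22 × 0.78 × (1.282/0.05)² = 112.81
Round up: n = 113.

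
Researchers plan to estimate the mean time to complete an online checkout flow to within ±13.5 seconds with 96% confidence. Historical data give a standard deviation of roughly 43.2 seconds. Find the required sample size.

For a mean, the margin of error is E = z·σ/√n, so n = (zσ/E)².
At 96% confidence, z = 2.054.
n = (2.054 × 43.2 / 13.5)² = 43.20
Round up: n = 44.

44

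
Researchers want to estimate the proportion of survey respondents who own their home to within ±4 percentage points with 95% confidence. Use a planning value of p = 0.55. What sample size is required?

For a proportion with margin E = 0.04 at 95% confidence, z = 1.960.
n = p̂(1−p̂)(z/E)² = 0.55 × 0.45 × (1.960/0.04)² = 594.25
Round up: n = 595.

595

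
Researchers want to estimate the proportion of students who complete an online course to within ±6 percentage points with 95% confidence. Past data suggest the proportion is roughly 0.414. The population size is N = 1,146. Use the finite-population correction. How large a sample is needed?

212

For a proportion with margin E = 0.06 at 95% confidence, z = 1.960.
n = p̂(1−p̂)(z/E)² = 0.414 × 0.586 × (1.960/0.06)² = 258.89 — call this n₀.
Finite-population correction with N = 1,146: n = n₀ / (1 + (n₀−1)/N) = 258.89 / 1.225 = 211.34
Round up: n = 212.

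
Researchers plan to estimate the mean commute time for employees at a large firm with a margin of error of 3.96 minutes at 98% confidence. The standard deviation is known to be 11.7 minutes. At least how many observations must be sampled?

For a mean, the margin of error is E = z·σ/√n, so n = (zσ/E)².
At 98% confidence, z = 2.326.
n = (2.326 × 11.7 / 3.96)² = 47.23
Round up: n = 48.

48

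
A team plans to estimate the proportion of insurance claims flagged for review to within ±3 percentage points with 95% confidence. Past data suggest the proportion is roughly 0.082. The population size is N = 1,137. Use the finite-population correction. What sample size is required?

251

For a proportion with margin E = 0.03 at 95% confidence, z = 1.960.
n = p̂(1−p̂)(z/E)² = 0.082 × 0.918 × (1.960/0.03)² = 321.31 — call this n₀.
Finite-population correction with N = 1,137: n = n₀ / (1 + (n₀−1)/N) = 321.31 / 1.282 = 250.63
Round up: n = 251.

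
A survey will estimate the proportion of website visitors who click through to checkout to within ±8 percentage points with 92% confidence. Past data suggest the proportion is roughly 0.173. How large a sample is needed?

For a proportion with margin E = 0.08 at 92% confidence, z = 1.751.
n = p̂(1−p̂)(z/E)² = 0.173 × 0.827 × (1.751/0.08)² = 68.54
Round up: n = 69.

69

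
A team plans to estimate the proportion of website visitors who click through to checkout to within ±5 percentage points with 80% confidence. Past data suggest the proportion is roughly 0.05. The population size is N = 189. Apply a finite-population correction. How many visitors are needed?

For a proportion with margin E = 0.05 at 80% confidence, z = 1.282.
n = p̂(1−p̂)(z/E)² = 0.05 × 0.95 × (1.282/0.05)² = 31.23 — call this n₀.
Finite-population correction with N = 189: n = n₀ / (1 + (n₀−1)/N) = 31.23 / 1.16 = 26.92
Round up: n = 27.

27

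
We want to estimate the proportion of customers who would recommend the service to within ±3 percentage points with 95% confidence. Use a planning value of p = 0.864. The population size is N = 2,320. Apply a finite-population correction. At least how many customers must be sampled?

413

For a proportion with margin E = 0.03 at 95% confidence, z = 1.960.
n = p̂(1−p̂)(z/E)² = 0.864 × 0.136 × (1.960/0.03)² = 501.56 — call this n₀.
Finite-population correction with N = 2,320: n = n₀ / (1 + (n₀−1)/N) = 501.56 / 1.216 = 412.47
Round up: n = 413.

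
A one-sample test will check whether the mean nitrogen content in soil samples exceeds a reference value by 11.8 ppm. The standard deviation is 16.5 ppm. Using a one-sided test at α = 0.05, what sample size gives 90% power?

17

For a one-sample z-test, n = ((z_α + z_β)·σ/δ)².
z_α = 1.645 (one-sided α = 0.05); z_β = 1.282 (power 90% → β = 0.1).
n = (2.927 × 16.5 / 11.8)² = 16.75
Round up: n = 17.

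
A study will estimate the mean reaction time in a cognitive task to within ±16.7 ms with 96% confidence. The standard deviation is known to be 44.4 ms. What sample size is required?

n = 30

For a mean, the margin of error is E = z·σ/√n, so n = (zσ/E)².
At 96% confidence, z = 2.054.
n = (2.054 × 44.4 / 16.7)² = 29.82
Round up: n = 30.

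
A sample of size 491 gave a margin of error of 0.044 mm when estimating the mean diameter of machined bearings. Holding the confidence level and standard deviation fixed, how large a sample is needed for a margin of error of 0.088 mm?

123

Margin of error scales as 1/√n, so n₂ = n₁·(E₁/E₂)².
n₂ = 491 × (0.044/0.088)² = 491 × 0.25 = 122.75
Round up: n₂ = 123.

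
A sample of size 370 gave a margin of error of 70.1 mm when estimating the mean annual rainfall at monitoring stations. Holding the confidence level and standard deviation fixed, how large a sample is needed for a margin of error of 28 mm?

Margin of error scales as 1/√n, so n₂ = n₁·(E₁/E₂)².
n₂ = 370 × (70.1/28)² = 370 × 6.268 = 2319.16
Round up: n₂ = 2320.

2320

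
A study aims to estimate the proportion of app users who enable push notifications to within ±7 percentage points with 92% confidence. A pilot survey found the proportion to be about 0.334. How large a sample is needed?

140

For a proportion with margin E = 0.07 at 92% confidence, z = 1.751.
n = p̂(1−p̂)(z/E)² = 0.334 × 0.666 × (1.751/0.07)² = 139.19
Round up: n = 140.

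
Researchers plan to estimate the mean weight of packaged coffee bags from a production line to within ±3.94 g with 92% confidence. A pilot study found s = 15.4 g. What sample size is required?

For a mean, the margin of error is E = z·σ/√n, so n = (zσ/E)².
At 92% confidence, z = 1.751.
n = (1.751 × 15.4 / 3.94)² = 46.84
Round up: n = 47.

47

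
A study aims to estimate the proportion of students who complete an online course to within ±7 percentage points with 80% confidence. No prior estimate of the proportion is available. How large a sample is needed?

For a proportion with margin E = 0.07 at 80% confidence, z = 1.282.
With no prior estimate, use p = 0.5, which maximizes p(1−p) at 0.25.
n = 0.25 × (z/E)² = 0.25 × (1.282/0.07)² = 83.85
Round up: n = 84.

84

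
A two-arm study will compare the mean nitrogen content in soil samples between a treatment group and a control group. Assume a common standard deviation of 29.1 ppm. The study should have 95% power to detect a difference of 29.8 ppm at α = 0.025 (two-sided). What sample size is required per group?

For two equal groups, n per group = 2·((z_{α/2} + z_β)·σ/δ)².
z_{α/2} = 2.241; z_β = 1.645 (power 95%).
n = 2 × (3.886 × 29.1 / 29.8)² = 2 × 14.40 = 28.80
Round up: n = 29 per group.

29 per group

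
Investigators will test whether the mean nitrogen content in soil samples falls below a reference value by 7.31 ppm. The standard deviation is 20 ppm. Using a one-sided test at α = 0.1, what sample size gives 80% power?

For a one-sample z-test, n = ((z_α + z_β)·σ/δ)².
z_α = 1.282 (one-sided α = 0.1); z_β = 0.842 (power 80% → β = 0.2).
n = (2.124 × 20 / 7.31)² = 33.77
Round up: n = 34.

34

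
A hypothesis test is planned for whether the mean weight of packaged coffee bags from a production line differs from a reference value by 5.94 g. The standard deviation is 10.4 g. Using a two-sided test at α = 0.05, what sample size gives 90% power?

33

For a one-sample z-test, n = ((z_{α/2} + z_β)·σ/δ)².
z_{α/2} = 1.960 (two-sided α = 0.05); z_β = 1.282 (power 90% → β = 0.1).
n = (3.242 × 10.4 / 5.94)² = 32.22
Round up: n = 33.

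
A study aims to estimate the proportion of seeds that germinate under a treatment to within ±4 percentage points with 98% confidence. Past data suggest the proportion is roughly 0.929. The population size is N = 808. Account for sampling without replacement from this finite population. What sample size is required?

For a proportion with margin E = 0.04 at 98% confidence, z = 2.326.
n = p̂(1−p̂)(z/E)² = 0.929 × 0.071 × (2.326/0.04)² = 223.04 — call this n₀.
Finite-population correction with N = 808: n = n₀ / (1 + (n₀−1)/N) = 223.04 / 1.275 = 174.93
Round up: n = 175.

175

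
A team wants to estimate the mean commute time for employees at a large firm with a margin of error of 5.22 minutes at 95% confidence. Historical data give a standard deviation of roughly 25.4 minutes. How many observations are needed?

For a mean, the margin of error is E = z·σ/√n, so n = (zσ/E)².
At 95% confidence, z = 1.960.
n = (1.960 × 25.4 / 5.22)² = 90.96
Round up: n = 91.

91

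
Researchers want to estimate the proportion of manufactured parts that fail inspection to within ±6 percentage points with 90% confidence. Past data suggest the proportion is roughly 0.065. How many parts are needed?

For a proportion with margin E = 0.06 at 90% confidence, z = 1.645.
n = p̂(1−p̂)(z/E)² = 0.065 × 0.935 × (1.645/0.06)² = 45.68
Round up: n = 46.

46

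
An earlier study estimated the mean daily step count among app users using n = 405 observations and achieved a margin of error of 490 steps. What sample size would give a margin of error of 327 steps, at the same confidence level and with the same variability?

910

Margin of error scales as 1/√n, so n₂ = n₁·(E₁/E₂)².
n₂ = 405 × (490/327)² = 405 × 2.245 = 909.23
Round up: n₂ = 910.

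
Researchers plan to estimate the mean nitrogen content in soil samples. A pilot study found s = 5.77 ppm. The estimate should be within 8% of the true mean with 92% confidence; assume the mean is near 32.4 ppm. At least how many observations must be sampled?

For a mean, the margin of error is E = z·σ/√n, so n = (zσ/E)².
At 92% confidence, z = 1.751.
E = 8% of 32.4 = 2.592 ppm.
n = (1.751 × 5.77 / 2.592)² = 15.19
Round up: n = 16.

16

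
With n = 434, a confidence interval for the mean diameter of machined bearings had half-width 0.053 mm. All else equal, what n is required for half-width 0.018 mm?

3763

Margin of error scales as 1/√n, so n₂ = n₁·(E₁/E₂)².
n₂ = 434 × (0.053/0.018)² = 434 × 8.67 = 3762.78
Round up: n₂ = 3763.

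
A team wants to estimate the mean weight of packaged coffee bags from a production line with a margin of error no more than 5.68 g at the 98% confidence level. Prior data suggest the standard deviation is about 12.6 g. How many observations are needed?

For a mean, the margin of error is E = z·σ/√n, so n = (zσ/E)².
At 98% confidence, z = 2.326.
n = (2.326 × 12.6 / 5.68)² = 26.62
Round up: n = 27.

n = 27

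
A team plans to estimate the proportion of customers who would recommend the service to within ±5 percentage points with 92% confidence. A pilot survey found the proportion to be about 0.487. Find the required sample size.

307

For a proportion with margin E = 0.05 at 92% confidence, z = 1.751.
n = p̂(1−p̂)(z/E)² = 0.487 × 0.513 × (1.751/0.05)² = 306.39
Round up: n = 307.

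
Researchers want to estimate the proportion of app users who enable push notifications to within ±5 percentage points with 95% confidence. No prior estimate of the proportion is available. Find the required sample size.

385

For a proportion with margin E = 0.05 at 95% confidence, z = 1.960.
With no prior estimate, use p = 0.5, which maximizes p(1−p) at 0.25.
n = 0.25 × (z/E)² = 0.25 × (1.960/0.05)² = 384.16
Round up: n = 385.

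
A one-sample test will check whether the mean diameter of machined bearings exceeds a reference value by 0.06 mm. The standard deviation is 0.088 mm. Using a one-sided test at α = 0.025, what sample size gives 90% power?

23

For a one-sample z-test, n = ((z_α + z_β)·σ/δ)².
z_α = 1.960 (one-sided α = 0.025); z_β = 1.282 (power 90% → β = 0.1).
n = (3.242 × 0.088 / 0.06)² = 22.61
Round up: n = 23.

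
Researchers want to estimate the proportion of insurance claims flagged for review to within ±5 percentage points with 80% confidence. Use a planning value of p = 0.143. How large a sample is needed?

n = 81

For a proportion with margin E = 0.05 at 80% confidence, z = 1.282.
n = p̂(1−p̂)(z/E)² = 0.143 × 0.857 × (1.282/0.05)² = 80.57
Round up: n = 81.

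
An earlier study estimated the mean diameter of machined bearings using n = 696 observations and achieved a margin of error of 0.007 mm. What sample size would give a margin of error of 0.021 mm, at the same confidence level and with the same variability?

Margin of error scales as 1/√n, so n₂ = n₁·(E₁/E₂)².
n₂ = 696 × (0.007/0.021)² = 696 × 0.1111 = 77.33
Round up: n₂ = 78.

78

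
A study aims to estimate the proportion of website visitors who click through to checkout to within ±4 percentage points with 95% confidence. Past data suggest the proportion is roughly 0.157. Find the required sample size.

n = 318

For a proportion with margin E = 0.04 at 95% confidence, z = 1.960.
n = p̂(1−p̂)(z/E)² = 0.157 × 0.843 × (1.960/0.04)² = 317.77
Round up: n = 318.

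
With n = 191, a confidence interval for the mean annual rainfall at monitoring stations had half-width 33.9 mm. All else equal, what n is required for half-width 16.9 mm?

Margin of error scales as 1/√n, so n₂ = n₁·(E₁/E₂)².
n₂ = 191 × (33.9/16.9)² = 191 × 4.024 = 768.58
Round up: n₂ = 769.

769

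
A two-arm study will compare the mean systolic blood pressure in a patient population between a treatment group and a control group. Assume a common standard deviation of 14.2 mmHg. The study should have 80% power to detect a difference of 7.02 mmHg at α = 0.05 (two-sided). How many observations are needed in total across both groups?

For two equal groups, n per group = 2·((z_{α/2} + z_β)·σ/δ)².
z_{α/2} = 1.960; z_β = 0.842 (power 80%).
n = 2 × (2.802 × 14.2 / 7.02)² = 2 × 32.12 = 64.24
Round up: n = 65 per group.
Total across both groups: 2 × 65 = 130.

130 total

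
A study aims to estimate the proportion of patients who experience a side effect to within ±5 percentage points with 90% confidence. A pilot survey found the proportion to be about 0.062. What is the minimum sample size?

63

For a proportion with margin E = 0.05 at 90% confidence, z = 1.645.
n = p̂(1−p̂)(z/E)² = 0.062 × 0.938 × (1.645/0.05)² = 62.95
Round up: n = 63.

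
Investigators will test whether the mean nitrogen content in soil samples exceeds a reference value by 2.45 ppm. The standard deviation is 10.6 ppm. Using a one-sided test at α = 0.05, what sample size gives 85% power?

For a one-sample z-test, n = ((z_α + z_β)·σ/δ)².
z_α = 1.645 (one-sided α = 0.05); z_β = 1.036 (power 85% → β = 0.15).
n = (2.681 × 10.6 / 2.45)² = 134.55
Round up: n = 135.

135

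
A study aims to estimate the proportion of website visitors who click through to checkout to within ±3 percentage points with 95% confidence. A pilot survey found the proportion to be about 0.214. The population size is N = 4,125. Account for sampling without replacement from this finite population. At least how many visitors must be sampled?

612

For a proportion with margin E = 0.03 at 95% confidence, z = 1.960.
n = p̂(1−p̂)(z/E)² = 0.214 × 0.786 × (1.960/0.03)² = 717.97 — call this n₀.
Finite-population correction with N = 4,125: n = n₀ / (1 + (n₀−1)/N) = 717.97 / 1.174 = 611.56
Round up: n = 612.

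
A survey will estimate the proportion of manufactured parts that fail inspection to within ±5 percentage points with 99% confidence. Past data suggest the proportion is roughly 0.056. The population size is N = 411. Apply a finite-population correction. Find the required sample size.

For a proportion with margin E = 0.05 at 99% confidence, z = 2.576.
n = p̂(1−p̂)(z/E)² = 0.056 × 0.944 × (2.576/0.05)² = 140.32 — call this n₀.
Finite-population correction with N = 411: n = n₀ / (1 + (n₀−1)/N) = 140.32 / 1.339 = 104.79
Round up: n = 105.

105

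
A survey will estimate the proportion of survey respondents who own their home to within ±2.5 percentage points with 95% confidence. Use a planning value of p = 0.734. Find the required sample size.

For a proportion with margin E = 0.025 at 95% confidence, z = 1.960.
n = p̂(1−p̂)(z/E)² = 0.734 × 0.266 × (1.960/0.025)² = 1200.08
Round up: n = 1201.

1201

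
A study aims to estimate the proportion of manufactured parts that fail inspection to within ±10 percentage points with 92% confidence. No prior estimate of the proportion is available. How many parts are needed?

For a proportion with margin E = 0.1 at 92% confidence, z = 1.751.
With no prior estimate, use p = 0.5, which maximizes p(1−p) at 0.25.
n = 0.25 × (z/E)² = 0.25 × (1.751/0.1)² = 76.65
Round up: n = 77.

n = 77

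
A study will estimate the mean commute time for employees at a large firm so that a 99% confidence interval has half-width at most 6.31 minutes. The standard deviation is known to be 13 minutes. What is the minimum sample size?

For a mean, the margin of error is E = z·σ/√n, so n = (zσ/E)².
At 99% confidence, z = 2.576.
n = (2.576 × 13 / 6.31)² = 28.17
Round up: n = 29.

29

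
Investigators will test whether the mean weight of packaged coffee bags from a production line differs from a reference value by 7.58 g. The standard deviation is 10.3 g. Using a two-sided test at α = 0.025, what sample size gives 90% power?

For a one-sample z-test, n = ((z_{α/2} + z_β)·σ/δ)².
z_{α/2} = 2.241 (two-sided α = 0.025); z_β = 1.282 (power 90% → β = 0.1).
n = (3.523 × 10.3 / 7.58)² = 22.92
Round up: n = 23.

23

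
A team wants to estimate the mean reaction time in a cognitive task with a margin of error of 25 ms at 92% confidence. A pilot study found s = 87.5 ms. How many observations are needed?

For a mean, the margin of error is E = z·σ/√n, so n = (zσ/E)².
At 92% confidence, z = 1.751.
n = (1.751 × 87.5 / 25)² = 37.56
Round up: n = 38.

38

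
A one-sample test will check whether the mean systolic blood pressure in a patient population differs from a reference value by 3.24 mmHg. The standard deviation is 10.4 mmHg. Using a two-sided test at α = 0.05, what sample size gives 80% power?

For a one-sample z-test, n = ((z_{α/2} + z_β)·σ/δ)².
z_{α/2} = 1.960 (two-sided α = 0.05); z_β = 0.842 (power 80% → β = 0.2).
n = (2.802 × 10.4 / 3.24)² = 80.89
Round up: n = 81.

n = 81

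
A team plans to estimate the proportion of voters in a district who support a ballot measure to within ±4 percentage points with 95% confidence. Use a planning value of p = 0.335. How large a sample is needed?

n = 535

For a proportion with margin E = 0.04 at 95% confidence, z = 1.960.
n = p̂(1−p̂)(z/E)² = 0.335 × 0.665 × (1.960/0.04)² = 534.88
Round up: n = 535.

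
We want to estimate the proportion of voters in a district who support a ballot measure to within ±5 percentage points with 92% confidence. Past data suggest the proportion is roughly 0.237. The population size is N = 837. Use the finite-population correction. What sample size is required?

176

For a proportion with margin E = 0.05 at 92% confidence, z = 1.751.
n = p̂(1−p̂)(z/E)² = 0.237 × 0.763 × (1.751/0.05)² = 221.77 — call this n₀.
Finite-population correction with N = 837: n = n₀ / (1 + (n₀−1)/N) = 221.77 / 1.264 = 175.45
Round up: n = 176.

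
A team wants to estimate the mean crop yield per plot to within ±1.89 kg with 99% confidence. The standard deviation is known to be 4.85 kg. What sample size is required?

For a mean, the margin of error is E = z·σ/√n, so n = (zσ/E)².
At 99% confidence, z = 2.576.
n = (2.576 × 4.85 / 1.89)² = 43.70
Round up: n = 44.

44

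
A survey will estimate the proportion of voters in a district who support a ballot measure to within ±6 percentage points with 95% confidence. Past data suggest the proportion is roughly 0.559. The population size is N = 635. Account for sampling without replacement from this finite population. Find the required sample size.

For a proportion with margin E = 0.06 at 95% confidence, z = 1.960.
n = p̂(1−p̂)(z/E)² = 0.559 × 0.441 × (1.960/0.06)² = 263.06 — call this n₀.
Finite-population correction with N = 635: n = n₀ / (1 + (n₀−1)/N) = 263.06 / 1.413 = 186.17
Round up: n = 187.

187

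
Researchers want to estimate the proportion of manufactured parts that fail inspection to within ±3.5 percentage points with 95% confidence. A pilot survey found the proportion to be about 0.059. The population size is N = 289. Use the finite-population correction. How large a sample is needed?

n = 109

For a proportion with margin E = 0.035 at 95% confidence, z = 1.960.
n = p̂(1−p̂)(z/E)² = 0.059 × 0.941 × (1.960/0.035)² = 174.11 — call this n₀.
Finite-population correction with N = 289: n = n₀ / (1 + (n₀−1)/N) = 174.11 / 1.599 = 108.89
Round up: n = 109.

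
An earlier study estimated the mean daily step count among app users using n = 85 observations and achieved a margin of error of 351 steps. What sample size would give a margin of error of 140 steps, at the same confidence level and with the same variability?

Margin of error scales as 1/√n, so n₂ = n₁·(E₁/E₂)².
n₂ = 85 × (351/140)² = 85 × 6.286 = 534.31
Round up: n₂ = 535.

535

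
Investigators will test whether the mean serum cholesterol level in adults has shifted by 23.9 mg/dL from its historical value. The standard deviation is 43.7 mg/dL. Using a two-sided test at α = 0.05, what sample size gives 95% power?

For a one-sample z-test, n = ((z_{α/2} + z_β)·σ/δ)².
z_{α/2} = 1.960 (two-sided α = 0.05); z_β = 1.645 (power 95% → β = 0.05).
n = (3.605 × 43.7 / 23.9)² = 43.45
Round up: n = 44.

44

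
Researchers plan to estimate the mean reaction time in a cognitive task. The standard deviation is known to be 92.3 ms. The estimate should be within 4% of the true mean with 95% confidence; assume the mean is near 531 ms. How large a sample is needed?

For a mean, the margin of error is E = z·σ/√n, so n = (zσ/E)².
At 95% confidence, z = 1.960.
E = 4% of 531 = 21.24 ms.
n = (1.960 × 92.3 / 21.24)² = 72.54
Round up: n = 73.

73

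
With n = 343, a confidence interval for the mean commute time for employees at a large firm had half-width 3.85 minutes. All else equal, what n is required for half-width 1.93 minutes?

1365

Margin of error scales as 1/√n, so n₂ = n₁·(E₁/E₂)².
n₂ = 343 × (3.85/1.93)² = 343 × 3.979 = 1364.80
Round up: n₂ = 1365.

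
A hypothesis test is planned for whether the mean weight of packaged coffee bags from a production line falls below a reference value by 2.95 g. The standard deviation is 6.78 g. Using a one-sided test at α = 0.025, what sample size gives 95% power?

For a one-sample z-test, n = ((z_α + z_β)·σ/δ)².
z_α = 1.960 (one-sided α = 0.025); z_β = 1.645 (power 95% → β = 0.05).
n = (3.605 × 6.78 / 2.95)² = 68.65
Round up: n = 69.

n = 69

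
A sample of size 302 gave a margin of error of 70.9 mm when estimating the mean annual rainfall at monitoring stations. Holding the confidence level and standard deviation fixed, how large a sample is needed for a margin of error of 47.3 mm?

n = 679

Margin of error scales as 1/√n, so n₂ = n₁·(E₁/E₂)².
n₂ = 302 × (70.9/47.3)² = 302 × 2.247 = 678.59
Round up: n₂ = 679.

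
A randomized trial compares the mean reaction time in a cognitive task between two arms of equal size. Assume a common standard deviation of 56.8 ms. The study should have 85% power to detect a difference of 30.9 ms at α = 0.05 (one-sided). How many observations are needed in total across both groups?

For two equal groups, n per group = 2·((z_α + z_β)·σ/δ)².
z_α = 1.645; z_β = 1.036 (power 85%).
n = 2 × (2.681 × 56.8 / 30.9)² = 2 × 24.29 = 48.58
Round up: n = 49 per group.
Total across both groups: 2 × 49 = 98.

98 total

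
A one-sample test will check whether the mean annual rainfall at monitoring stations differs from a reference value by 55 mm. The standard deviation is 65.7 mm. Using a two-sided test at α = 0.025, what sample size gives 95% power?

For a one-sample z-test, n = ((z_{α/2} + z_β)·σ/δ)².
z_{α/2} = 2.241 (two-sided α = 0.025); z_β = 1.645 (power 95% → β = 0.05).
n = (3.886 × 65.7 / 55)² = 21.55
Round up: n = 22.

22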